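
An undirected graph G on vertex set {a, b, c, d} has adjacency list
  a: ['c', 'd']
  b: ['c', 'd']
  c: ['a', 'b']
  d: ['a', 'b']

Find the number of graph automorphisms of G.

G is 2-regular and bipartite on 2^2 = 4 vertices with girth 4; it is the hypercube graph Q_2. The symmetry group of the 2-cube is the hyperoctahedral group B_2 = Z_2 ≀ S_2, of order 2^2·2! = 8.

8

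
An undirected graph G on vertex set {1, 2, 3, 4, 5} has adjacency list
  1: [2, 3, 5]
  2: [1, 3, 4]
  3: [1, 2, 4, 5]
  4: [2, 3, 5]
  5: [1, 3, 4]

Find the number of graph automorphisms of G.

8

Vertex 3 is the unique vertex of degree 4; the remaining 4 vertices each have degree 3 and induce a cycle, so G is the wheel on 5 vertices with hub 3. Every automorphism fixes the hub and acts on the rim 4-cycle, so Aut(G) ≅ Aut(C_4) = D_4 of order 8.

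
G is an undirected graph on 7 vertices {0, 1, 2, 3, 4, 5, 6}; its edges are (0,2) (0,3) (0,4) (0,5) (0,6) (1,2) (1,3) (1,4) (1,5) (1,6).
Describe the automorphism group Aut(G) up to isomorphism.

S_5 × S_2

The vertices split by degree into {0, 1} (degree 5) and {2, 3, 4, 5, 6} (degree 2); every edge runs between the two parts, so G is the complete bipartite graph K_{2,5}. The parts have unequal sizes, so no automorphism swaps them; each part is permuted independently, giving S_5 × S_2 of order 5!·2! = 240.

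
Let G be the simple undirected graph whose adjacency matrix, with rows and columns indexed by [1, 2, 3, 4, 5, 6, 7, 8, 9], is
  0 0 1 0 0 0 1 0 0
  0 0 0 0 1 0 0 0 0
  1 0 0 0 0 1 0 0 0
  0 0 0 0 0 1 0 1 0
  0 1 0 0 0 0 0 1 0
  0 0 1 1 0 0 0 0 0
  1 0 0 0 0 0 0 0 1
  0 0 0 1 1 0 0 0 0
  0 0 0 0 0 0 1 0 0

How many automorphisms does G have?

The degree sequence is [2, 1, 2, 2, 2, 2, 2, 2, 1]; the two degree-1 vertices 2 and 9 are the ends of a path, so G = P_9. A path has exactly one nontrivial symmetry — reversal — giving Aut(G) of order 2.

2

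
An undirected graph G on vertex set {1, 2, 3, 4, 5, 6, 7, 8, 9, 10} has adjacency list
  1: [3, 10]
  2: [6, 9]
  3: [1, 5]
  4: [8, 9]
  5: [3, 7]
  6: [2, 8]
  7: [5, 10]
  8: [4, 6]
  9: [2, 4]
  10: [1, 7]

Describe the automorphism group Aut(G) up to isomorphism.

D_5 ≀ Z_2

G has two connected components, {1, 3, 5, 7, 10} and {2, 4, 6, 8, 9}; each is 2-regular, so G = C_5 ⊔ C_5. Aut of a disjoint union of two copies of C_5 is the wreath product D_5 ≀ Z_2, of order 2·10² = 200.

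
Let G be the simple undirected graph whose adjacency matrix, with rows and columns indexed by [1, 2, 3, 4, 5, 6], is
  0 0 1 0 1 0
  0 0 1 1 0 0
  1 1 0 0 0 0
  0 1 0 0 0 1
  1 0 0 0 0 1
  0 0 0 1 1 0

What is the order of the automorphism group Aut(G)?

12

Every vertex has degree 2 and the graph is connected, so G is the 6-cycle C_6. C_6 has 6 rotations and 6 reflections, so Aut(C_6) ≅ D_6 of order 12.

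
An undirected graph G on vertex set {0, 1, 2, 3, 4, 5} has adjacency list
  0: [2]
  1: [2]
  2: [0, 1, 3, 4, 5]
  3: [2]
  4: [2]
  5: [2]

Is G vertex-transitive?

Vertex 2 is the only vertex of degree 5, so every automorphism fixes it; G is not vertex-transitive.

No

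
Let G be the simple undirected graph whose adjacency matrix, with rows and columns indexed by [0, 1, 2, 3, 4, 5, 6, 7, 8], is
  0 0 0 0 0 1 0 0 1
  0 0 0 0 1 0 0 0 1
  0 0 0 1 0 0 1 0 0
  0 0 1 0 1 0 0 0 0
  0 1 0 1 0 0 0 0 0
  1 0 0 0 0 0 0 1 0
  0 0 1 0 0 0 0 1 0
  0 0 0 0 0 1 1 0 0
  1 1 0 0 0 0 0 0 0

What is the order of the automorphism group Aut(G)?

G is 2-regular and connected on 9 vertices, i.e. the cycle C_9. The automorphisms of the 9-cycle are exactly the symmetries of a regular 9-gon: the dihedral group D_9, |D_9| = 18.

18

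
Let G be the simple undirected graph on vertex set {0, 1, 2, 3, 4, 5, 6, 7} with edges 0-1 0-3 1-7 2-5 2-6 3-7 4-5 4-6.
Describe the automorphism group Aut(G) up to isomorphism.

G has two connected components, {0, 1, 3, 7} and {2, 4, 5, 6}; each is 2-regular, so G = C_4 ⊔ C_4. Aut of a disjoint union of two copies of C_4 is the wreath product D_4 ≀ Z_2, of order 2·8² = 128.

D_4 ≀ Z_2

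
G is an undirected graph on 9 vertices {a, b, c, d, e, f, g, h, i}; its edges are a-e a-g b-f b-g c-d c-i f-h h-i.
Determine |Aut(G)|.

The degree sequence is [2, 2, 2, 1, 1, 2, 2, 2, 2]; the two degree-1 vertices d and e are the ends of a path, so G = P_9. The only nontrivial automorphism of a path is the end-to-end reflection, so Aut(G) ≅ Z_2.

2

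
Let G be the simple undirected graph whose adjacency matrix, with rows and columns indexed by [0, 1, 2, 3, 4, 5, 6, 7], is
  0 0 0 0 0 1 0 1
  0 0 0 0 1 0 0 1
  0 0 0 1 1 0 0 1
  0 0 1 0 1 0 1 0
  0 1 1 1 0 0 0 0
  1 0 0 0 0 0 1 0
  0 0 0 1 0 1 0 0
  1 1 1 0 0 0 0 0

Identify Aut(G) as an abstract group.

{e}

The degree sequence is [2, 2, 3, 3, 3, 2, 2, 3]. Checking the degree-preserving permutations of the vertex set shows that none except the identity preserves every edge, so Aut(G) is trivial.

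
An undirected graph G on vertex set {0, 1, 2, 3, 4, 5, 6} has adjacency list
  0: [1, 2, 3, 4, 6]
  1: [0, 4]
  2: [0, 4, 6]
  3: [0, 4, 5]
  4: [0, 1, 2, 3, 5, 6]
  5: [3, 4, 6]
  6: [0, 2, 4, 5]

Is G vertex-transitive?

No

Vertex 0 is the only vertex of degree 5, so every automorphism fixes it; G is not vertex-transitive.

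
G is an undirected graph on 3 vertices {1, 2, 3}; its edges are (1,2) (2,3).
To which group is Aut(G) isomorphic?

The degree sequence is [1, 2, 1]; the two degree-1 vertices 1 and 3 are the ends of a path, so G = P_3. The only nontrivial automorphism of a path is the end-to-end reflection, so Aut(G) ≅ Z_2.

Z_2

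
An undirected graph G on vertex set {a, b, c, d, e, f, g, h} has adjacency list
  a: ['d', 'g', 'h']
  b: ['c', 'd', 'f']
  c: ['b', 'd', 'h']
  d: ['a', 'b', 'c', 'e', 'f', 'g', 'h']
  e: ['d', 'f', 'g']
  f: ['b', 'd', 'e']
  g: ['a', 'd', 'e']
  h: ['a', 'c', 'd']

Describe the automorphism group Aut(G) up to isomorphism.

Vertex d is the unique vertex of degree 7; the remaining 7 vertices each have degree 3 and induce a cycle, so G is the wheel on 8 vertices with hub d. Every automorphism fixes the hub and acts on the rim 7-cycle, so Aut(G) ≅ Aut(C_7) = D_7 of order 14.

D_7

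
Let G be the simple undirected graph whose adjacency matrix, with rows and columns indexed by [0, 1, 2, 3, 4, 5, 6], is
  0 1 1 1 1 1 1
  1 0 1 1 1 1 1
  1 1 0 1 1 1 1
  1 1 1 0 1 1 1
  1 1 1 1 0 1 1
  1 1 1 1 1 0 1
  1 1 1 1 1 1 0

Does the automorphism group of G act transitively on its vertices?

Yes

All 7 vertices are pairwise adjacent: G = K_7. Any permutation of the 7 vertices preserves K_7, so Aut(K_7) = S_7 of order 7! = 5040. This group acts transitively on the 7 vertices.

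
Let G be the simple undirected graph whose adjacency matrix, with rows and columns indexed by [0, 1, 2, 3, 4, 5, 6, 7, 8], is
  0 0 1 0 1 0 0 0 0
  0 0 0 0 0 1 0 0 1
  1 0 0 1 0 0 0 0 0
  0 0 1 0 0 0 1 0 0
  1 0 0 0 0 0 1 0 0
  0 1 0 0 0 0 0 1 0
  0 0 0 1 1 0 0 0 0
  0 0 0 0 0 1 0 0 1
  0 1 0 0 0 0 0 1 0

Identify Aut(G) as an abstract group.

G has two connected components, {0, 2, 3, 4, 6} and {1, 5, 7, 8}; each is 2-regular, so G = C_5 ⊔ C_4. No automorphism exchanges components of different sizes, hence Aut(G) is the direct product D_4 × D_5, order 80.

D_4 × D_5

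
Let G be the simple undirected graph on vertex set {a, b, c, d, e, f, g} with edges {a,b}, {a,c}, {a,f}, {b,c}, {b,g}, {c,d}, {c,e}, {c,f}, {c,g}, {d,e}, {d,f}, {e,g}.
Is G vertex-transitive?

Vertex c is the only vertex of degree 6, so every automorphism fixes it; G is not vertex-transitive.

No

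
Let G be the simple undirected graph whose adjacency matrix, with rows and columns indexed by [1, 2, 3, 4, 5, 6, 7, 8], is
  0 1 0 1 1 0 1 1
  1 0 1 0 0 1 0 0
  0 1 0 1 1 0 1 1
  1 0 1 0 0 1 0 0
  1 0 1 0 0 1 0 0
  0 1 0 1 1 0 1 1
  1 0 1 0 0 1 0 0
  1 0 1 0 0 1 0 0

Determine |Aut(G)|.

720

The vertices split by degree into {1, 3, 6} (degree 5) and {2, 4, 5, 7, 8} (degree 3); every edge runs between the two parts, so G is the complete bipartite graph K_{3,5}. The parts have unequal sizes, so no automorphism swaps them; each part is permuted independently, giving S_5 × S_3 of order 5!·3! = 720.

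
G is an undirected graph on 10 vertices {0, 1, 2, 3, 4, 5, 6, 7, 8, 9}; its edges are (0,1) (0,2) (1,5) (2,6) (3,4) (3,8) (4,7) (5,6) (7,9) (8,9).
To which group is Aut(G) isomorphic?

G has two connected components, {3, 4, 7, 8, 9} and {0, 1, 2, 5, 6}; each is 2-regular, so G = C_5 ⊔ C_5. Aut of a disjoint union of two copies of C_5 is the wreath product D_5 ≀ Z_2, of order 2·10² = 200.

D_5 ≀ Z_2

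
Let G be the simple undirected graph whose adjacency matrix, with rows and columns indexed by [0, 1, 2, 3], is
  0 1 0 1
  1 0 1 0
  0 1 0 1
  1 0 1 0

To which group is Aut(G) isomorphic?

the dihedral group of order 8

G is 2-regular and bipartite on 2^2 = 4 vertices with girth 4; it is the hypercube graph Q_2. The symmetry group of the 2-cube is the hyperoctahedral group B_2 = Z_2 ≀ S_2, of order 2^2·2! = 8.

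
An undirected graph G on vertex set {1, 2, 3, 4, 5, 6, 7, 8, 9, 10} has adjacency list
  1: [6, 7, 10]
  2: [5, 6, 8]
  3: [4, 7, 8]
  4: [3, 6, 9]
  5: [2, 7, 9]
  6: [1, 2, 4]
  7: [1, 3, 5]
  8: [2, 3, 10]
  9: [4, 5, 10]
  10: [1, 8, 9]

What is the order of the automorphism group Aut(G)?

G is 3-regular on 10 vertices with no triangles and no 4-cycles (girth 5): this is the Petersen graph. It is a classical fact that the Petersen graph has automorphism group S_5 (order 120), arising from its description as the Kneser graph K(5,2).

120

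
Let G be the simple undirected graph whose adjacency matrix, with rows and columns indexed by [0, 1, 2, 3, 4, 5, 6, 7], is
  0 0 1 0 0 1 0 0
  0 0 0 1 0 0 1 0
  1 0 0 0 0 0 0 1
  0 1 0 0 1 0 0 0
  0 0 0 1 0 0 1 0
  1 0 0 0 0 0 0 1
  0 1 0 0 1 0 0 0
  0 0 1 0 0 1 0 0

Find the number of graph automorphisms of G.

G has two connected components, {1, 3, 4, 6} and {0, 2, 5, 7}; each is 2-regular, so G = C_4 ⊔ C_4. Aut of a disjoint union of two copies of C_4 is the wreath product D_4 ≀ Z_2, of order 2·8² = 128.

128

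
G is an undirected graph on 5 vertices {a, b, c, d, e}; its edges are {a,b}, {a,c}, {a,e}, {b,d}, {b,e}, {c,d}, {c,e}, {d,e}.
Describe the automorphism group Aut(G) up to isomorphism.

the dihedral group of order 8

Vertex e is the unique vertex of degree 4; the remaining 4 vertices each have degree 3 and induce a cycle, so G is the wheel on 5 vertices with hub e. With the hub fixed, the remaining symmetry is that of the rim cycle C_4, giving the dihedral group D_4.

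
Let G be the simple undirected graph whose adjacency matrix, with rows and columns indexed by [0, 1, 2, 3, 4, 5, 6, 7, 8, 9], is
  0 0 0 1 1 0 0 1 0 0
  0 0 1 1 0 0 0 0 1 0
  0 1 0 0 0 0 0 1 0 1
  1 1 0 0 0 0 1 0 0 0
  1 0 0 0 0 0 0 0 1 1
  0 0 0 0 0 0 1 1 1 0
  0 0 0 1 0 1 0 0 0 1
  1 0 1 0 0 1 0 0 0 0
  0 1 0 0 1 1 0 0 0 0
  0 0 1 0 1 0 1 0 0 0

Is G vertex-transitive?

Yes

G is 3-regular on 10 vertices with no triangles and no 4-cycles (girth 5): this is the Petersen graph. Viewing the Petersen graph as the Kneser graph K(5,2) — vertices are 2-subsets of {1,…,5}, edges join disjoint pairs — its automorphisms are exactly the permutations of the 5-element set, so Aut ≅ S_5 of order 120. Under this action every vertex can be carried to every other, so G is vertex-transitive.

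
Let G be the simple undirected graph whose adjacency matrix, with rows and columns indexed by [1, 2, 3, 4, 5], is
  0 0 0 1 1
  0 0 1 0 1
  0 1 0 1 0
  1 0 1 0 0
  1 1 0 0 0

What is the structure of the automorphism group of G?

G is 2-regular and connected on 5 vertices, i.e. the cycle C_5. C_5 has 5 rotations and 5 reflections, so Aut(C_5) ≅ D_5 of order 10.

the dihedral group of order 10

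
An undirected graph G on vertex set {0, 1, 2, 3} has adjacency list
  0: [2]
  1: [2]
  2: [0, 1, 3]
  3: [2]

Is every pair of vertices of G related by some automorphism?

No

Vertex 2 is the only vertex of degree 3, so every automorphism fixes it; G is not vertex-transitive.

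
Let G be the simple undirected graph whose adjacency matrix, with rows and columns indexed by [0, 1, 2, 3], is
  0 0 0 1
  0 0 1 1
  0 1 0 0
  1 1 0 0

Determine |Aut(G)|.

The degree sequence is [1, 2, 1, 2]; the two degree-1 vertices 0 and 2 are the ends of a path, so G = P_4. A path has exactly one nontrivial symmetry — reversal — giving Aut(G) of order 2.

2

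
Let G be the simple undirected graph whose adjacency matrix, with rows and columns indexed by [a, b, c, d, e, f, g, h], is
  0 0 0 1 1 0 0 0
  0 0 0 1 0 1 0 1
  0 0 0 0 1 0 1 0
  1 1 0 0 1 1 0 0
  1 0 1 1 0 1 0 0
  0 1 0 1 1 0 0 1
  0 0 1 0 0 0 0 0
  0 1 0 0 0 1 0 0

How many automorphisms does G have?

1

The degree sequence is [2, 3, 2, 4, 4, 4, 1, 2]. Checking the degree-preserving permutations of the vertex set shows that none except the identity preserves every edge, so Aut(G) is trivial.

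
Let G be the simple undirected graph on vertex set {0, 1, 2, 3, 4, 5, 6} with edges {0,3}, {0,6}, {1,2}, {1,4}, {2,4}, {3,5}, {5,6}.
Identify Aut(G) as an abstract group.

G has two connected components, {0, 3, 5, 6} and {1, 2, 4}; each is 2-regular, so G = C_4 ⊔ C_3. The components are non-isomorphic (different sizes), so Aut(G) = Aut(C_4) × Aut(C_3) = D_4 × D_3 of order 8·6 = 48.

D_4 × D_3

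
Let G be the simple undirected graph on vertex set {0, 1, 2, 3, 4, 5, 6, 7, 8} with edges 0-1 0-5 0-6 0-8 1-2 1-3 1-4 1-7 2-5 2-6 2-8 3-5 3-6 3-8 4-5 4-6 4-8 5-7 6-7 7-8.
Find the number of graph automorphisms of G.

2880

The vertices split by degree into {1, 5, 6, 8} (degree 5) and {0, 2, 3, 4, 7} (degree 4); every edge runs between the two parts, so G is the complete bipartite graph K_{4,5}. Automorphisms preserve the bipartition setwise (since the parts differ in size) and act as S_4 × S_5 within it; |Aut| = 2880.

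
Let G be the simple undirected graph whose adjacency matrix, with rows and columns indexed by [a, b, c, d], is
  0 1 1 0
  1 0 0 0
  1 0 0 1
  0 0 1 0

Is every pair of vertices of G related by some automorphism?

No

Automorphisms preserve degree, but G has vertices of degree 1 and vertices of degree 2; no automorphism maps one to the other, so G is not vertex-transitive.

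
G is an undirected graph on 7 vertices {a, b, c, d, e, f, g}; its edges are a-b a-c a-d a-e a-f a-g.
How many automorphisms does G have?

Vertex a has degree 6 and every other vertex has degree 1, so G is the star K_{1,6} with centre a. Any automorphism fixes the centre and permutes the 6 leaves freely, so Aut(G) ≅ S_6 of order 6! = 720.

720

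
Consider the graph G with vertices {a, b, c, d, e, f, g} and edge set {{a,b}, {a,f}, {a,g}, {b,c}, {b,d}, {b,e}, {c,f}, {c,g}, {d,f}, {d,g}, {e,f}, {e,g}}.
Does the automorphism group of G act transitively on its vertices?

Automorphisms preserve degree, but G has vertices of degree 3 and vertices of degree 4; no automorphism maps one to the other, so G is not vertex-transitive.

No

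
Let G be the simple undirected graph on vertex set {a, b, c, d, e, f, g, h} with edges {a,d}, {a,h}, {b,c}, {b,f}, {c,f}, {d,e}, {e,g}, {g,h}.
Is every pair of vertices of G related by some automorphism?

G has two connected components, {a, d, e, g, h} and {b, c, f}; each is 2-regular, so G = C_5 ⊔ C_3. The orbit of a under Aut(G) is {a, d, e, g, h}, which does not contain b, so G is not vertex-transitive.

No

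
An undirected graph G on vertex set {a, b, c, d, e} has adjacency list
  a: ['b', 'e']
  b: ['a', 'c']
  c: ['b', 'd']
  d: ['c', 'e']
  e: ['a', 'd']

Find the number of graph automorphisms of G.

10

Every vertex has degree 2 and the graph is connected, so G is the 5-cycle C_5. C_5 has 5 rotations and 5 reflections, so Aut(C_5) ≅ D_5 of order 10.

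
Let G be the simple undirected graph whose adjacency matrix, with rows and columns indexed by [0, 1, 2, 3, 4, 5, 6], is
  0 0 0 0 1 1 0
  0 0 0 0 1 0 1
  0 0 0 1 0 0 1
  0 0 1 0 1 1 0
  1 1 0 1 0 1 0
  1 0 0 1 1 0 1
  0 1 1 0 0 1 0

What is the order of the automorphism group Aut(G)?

1

Degrees alone do not determine every vertex (e.g. 0 and 1 both have degree 2), but their neighbour-degree multisets differ: N(0) has degrees [4, 4] while N(1) has degrees [3, 4]. Repeating this refinement separates all vertices, so the only automorphism is the identity.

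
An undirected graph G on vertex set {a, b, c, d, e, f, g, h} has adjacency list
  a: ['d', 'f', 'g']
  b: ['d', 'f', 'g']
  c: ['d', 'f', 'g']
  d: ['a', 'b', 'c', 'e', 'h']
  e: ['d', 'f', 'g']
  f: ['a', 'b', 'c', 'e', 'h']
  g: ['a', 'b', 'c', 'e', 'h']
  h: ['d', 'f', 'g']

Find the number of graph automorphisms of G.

720

The vertices split by degree into {d, f, g} (degree 5) and {a, b, c, e, h} (degree 3); every edge runs between the two parts, so G is the complete bipartite graph K_{3,5}. Automorphisms preserve the bipartition setwise (since the parts differ in size) and act as S_3 × S_5 within it; |Aut| = 720.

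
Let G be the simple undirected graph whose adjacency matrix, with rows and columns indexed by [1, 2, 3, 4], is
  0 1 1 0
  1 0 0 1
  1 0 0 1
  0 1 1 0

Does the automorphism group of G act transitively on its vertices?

Yes

G is 2-regular and bipartite on 2^2 = 4 vertices with girth 4; it is the hypercube graph Q_2. Aut(Q_2) consists of the signed permutations of the 2 coordinate axes: 2! permutations times 2^2 sign flips, so |Aut| = 2^2·2! = 8. Under this action every vertex can be carried to every other, so G is vertex-transitive.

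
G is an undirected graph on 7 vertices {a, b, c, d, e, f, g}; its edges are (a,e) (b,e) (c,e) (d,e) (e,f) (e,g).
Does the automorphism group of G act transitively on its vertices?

Vertex e is the only vertex of degree 6, so every automorphism fixes it; G is not vertex-transitive.

No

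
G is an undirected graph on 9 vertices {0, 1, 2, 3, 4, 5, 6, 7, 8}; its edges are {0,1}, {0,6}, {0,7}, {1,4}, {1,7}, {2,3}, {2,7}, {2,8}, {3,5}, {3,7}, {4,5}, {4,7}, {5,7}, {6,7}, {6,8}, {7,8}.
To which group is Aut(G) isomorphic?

Vertex 7 is the unique vertex of degree 8; the remaining 8 vertices each have degree 3 and induce a cycle, so G is the wheel on 9 vertices with hub 7. With the hub fixed, the remaining symmetry is that of the rim cycle C_8, giving the dihedral group D_8.

D_8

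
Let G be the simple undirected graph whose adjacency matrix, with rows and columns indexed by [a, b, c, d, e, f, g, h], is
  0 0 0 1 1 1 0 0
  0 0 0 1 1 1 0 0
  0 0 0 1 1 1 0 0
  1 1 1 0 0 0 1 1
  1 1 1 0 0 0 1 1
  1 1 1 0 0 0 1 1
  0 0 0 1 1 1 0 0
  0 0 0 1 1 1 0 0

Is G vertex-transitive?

Automorphisms preserve degree, but G has vertices of degree 3 and vertices of degree 5; no automorphism maps one to the other, so G is not vertex-transitive.

No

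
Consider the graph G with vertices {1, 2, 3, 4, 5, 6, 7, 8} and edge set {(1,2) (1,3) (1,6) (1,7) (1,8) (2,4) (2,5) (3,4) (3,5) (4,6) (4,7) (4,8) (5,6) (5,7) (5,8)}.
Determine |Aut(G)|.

The vertices split by degree into {1, 4, 5} (degree 5) and {2, 3, 6, 7, 8} (degree 3); every edge runs between the two parts, so G is the complete bipartite graph K_{3,5}. The parts have unequal sizes, so no automorphism swaps them; each part is permuted independently, giving S_5 × S_3 of order 5!·3! = 720.

720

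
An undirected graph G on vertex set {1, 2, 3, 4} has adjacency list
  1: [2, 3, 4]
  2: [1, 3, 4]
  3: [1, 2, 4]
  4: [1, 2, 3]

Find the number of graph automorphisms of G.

24

All 4 vertices are pairwise adjacent: G = K_4. Any permutation of the 4 vertices preserves K_4, so Aut(K_4) = S_4 of order 4! = 24.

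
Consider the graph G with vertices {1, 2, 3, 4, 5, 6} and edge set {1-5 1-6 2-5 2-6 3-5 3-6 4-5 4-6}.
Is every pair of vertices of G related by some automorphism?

Automorphisms preserve degree, but G has vertices of degree 2 and vertices of degree 4; no automorphism maps one to the other, so G is not vertex-transitive.

No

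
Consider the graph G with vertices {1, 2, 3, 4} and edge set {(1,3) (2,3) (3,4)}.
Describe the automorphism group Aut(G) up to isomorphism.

the symmetric group on 3 letters

Vertex 3 has degree 3 and every other vertex has degree 1, so G is the star K_{1,3} with centre 3. The 3 leaves are pairwise interchangeable while the centre is fixed, giving Aut(G) = S_3.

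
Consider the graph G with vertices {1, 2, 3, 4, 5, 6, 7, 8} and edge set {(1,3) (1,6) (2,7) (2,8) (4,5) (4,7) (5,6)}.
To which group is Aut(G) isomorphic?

Z_2

The degree sequence is [2, 2, 1, 2, 2, 2, 2, 1]; the two degree-1 vertices 3 and 8 are the ends of a path, so G = P_8. A path has exactly one nontrivial symmetry — reversal — giving Aut(G) of order 2.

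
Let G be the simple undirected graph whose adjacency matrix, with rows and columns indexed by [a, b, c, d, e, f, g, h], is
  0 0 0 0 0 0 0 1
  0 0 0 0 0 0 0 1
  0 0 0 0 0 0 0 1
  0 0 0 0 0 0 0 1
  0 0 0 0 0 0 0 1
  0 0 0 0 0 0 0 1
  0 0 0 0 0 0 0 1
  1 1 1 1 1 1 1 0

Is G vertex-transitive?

Vertex h is the only vertex of degree 7, so every automorphism fixes it; G is not vertex-transitive.

No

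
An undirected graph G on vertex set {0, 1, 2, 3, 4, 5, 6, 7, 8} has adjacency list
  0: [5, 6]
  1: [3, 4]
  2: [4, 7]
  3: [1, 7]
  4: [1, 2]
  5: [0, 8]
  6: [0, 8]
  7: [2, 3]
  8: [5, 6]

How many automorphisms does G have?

80

G has two connected components, {1, 2, 3, 4, 7} and {0, 5, 6, 8}; each is 2-regular, so G = C_5 ⊔ C_4. The components are non-isomorphic (different sizes), so Aut(G) = Aut(C_4) × Aut(C_5) = D_4 × D_5 of order 8·10 = 80.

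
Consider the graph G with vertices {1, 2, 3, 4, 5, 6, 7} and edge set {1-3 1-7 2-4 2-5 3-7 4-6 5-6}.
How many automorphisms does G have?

G has two connected components, {2, 4, 5, 6} and {1, 3, 7}; each is 2-regular, so G = C_4 ⊔ C_3. The components are non-isomorphic (different sizes), so Aut(G) = Aut(C_3) × Aut(C_4) = D_3 × D_4 of order 6·8 = 48.

48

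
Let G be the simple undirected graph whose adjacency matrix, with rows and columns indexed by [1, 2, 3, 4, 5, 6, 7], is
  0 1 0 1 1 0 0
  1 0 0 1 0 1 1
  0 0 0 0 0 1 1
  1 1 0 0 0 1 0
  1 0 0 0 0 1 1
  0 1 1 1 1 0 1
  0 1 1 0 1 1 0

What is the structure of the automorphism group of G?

The degree sequence is [3, 4, 2, 3, 3, 5, 4]. Checking the degree-preserving permutations of the vertex set shows that none except the identity preserves every edge, so Aut(G) is trivial.

{e}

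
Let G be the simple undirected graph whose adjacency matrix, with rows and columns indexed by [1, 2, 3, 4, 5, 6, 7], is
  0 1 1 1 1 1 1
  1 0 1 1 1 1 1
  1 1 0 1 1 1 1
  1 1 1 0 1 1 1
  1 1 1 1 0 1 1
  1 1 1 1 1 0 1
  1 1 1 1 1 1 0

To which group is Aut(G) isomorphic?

the symmetric group on 7 letters

Every vertex has degree 6, so G is the complete graph K_7. Every bijection on the vertex set is an automorphism of K_7; hence Aut(K_7) ≅ S_7, order 5040.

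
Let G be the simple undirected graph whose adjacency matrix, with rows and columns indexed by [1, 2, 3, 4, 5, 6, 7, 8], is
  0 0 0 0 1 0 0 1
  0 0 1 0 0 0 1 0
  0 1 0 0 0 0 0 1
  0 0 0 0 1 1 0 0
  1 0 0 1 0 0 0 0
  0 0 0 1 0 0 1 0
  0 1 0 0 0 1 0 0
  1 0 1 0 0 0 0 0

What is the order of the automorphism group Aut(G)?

16

Every vertex has degree 2 and the graph is connected, so G is the 8-cycle C_8. The automorphisms of the 8-cycle are exactly the symmetries of a regular 8-gon: the dihedral group D_8, |D_8| = 16.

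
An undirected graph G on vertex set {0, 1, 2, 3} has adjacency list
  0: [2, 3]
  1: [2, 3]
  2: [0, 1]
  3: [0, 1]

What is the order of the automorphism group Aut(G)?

G is 2-regular and connected on 4 vertices, i.e. the cycle C_4. The automorphisms of the 4-cycle are exactly the symmetries of a regular 4-gon: the dihedral group D_4, |D_4| = 8.

8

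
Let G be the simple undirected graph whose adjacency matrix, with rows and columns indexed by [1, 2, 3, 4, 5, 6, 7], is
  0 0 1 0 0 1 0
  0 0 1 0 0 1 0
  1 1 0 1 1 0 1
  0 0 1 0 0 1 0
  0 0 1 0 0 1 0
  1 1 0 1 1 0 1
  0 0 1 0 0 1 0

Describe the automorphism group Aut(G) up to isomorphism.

S_5 × S_2

The vertices split by degree into {3, 6} (degree 5) and {1, 2, 4, 5, 7} (degree 2); every edge runs between the two parts, so G is the complete bipartite graph K_{2,5}. The parts have unequal sizes, so no automorphism swaps them; each part is permuted independently, giving S_5 × S_2 of order 5!·2! = 240.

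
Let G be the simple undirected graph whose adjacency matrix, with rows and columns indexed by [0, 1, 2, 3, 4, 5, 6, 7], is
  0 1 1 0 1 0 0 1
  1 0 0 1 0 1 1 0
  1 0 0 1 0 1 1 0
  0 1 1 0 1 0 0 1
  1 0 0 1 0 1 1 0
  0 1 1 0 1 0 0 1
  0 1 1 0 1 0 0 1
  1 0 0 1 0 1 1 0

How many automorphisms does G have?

G is 4-regular and bipartite with parts {0, 3, 5, 6} and {1, 2, 4, 7} (each part is independent and every cross-pair is an edge), so G = K_{4,4}. Aut(K_{4,4}) is the wreath product S_4 ≀ Z_2: permute within each part, then optionally swap the parts; |Aut| = 2·(4!)² = 1152.

1152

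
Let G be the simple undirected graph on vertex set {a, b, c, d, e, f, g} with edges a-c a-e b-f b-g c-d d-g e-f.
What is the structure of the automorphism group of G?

D_7

G is 2-regular and connected on 7 vertices, i.e. the cycle C_7. The automorphisms of the 7-cycle are exactly the symmetries of a regular 7-gon: the dihedral group D_7, |D_7| = 14.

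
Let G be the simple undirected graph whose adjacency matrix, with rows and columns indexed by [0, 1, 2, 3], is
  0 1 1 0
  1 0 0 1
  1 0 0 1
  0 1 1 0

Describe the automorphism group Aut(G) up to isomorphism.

the hyperoctahedral group B_2

G is 2-regular and bipartite on 2^2 = 4 vertices with girth 4; it is the hypercube graph Q_2. The symmetry group of the 2-cube is the hyperoctahedral group B_2 = Z_2 ≀ S_2, of order 2^2·2! = 8.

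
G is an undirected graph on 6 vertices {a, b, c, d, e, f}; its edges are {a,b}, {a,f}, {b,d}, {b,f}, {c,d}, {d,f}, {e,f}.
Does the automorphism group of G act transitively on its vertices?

No

Vertex a is the only vertex of degree 2, so every automorphism fixes it; G is not vertex-transitive.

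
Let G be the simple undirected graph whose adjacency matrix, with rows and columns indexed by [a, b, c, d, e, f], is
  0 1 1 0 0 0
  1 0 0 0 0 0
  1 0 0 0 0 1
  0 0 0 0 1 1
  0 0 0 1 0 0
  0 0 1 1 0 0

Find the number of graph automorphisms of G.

2

The degree sequence is [2, 1, 2, 2, 1, 2]; the two degree-1 vertices b and e are the ends of a path, so G = P_6. A path has exactly one nontrivial symmetry — reversal — giving Aut(G) of order 2.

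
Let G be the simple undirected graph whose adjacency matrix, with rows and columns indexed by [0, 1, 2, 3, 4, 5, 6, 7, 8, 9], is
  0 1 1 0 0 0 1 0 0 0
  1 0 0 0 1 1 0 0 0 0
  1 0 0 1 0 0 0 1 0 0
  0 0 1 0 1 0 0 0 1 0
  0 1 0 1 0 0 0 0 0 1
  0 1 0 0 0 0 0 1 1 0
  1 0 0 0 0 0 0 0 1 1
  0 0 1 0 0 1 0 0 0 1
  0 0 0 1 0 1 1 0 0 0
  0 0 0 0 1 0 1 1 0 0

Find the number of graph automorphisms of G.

G is 3-regular on 10 vertices with no triangles and no 4-cycles (girth 5): this is the Petersen graph. Viewing the Petersen graph as the Kneser graph K(5,2) — vertices are 2-subsets of {1,…,5}, edges join disjoint pairs — its automorphisms are exactly the permutations of the 5-element set, so Aut ≅ S_5 of order 120.

120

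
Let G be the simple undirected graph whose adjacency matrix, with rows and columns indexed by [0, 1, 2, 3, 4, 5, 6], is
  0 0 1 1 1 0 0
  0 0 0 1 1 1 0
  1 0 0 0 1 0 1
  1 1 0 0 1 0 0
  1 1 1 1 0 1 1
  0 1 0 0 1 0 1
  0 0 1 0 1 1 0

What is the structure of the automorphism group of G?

Vertex 4 is the unique vertex of degree 6; the remaining 6 vertices each have degree 3 and induce a cycle, so G is the wheel on 7 vertices with hub 4. Every automorphism fixes the hub and acts on the rim 6-cycle, so Aut(G) ≅ Aut(C_6) = D_6 of order 12.

D_6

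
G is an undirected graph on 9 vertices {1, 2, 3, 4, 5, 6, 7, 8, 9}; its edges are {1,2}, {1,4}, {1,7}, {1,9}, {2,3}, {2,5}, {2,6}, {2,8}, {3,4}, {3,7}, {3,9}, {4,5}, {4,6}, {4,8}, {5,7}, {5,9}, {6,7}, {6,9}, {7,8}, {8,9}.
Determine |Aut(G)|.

2880

The vertices split by degree into {2, 4, 7, 9} (degree 5) and {1, 3, 5, 6, 8} (degree 4); every edge runs between the two parts, so G is the complete bipartite graph K_{4,5}. The parts have unequal sizes, so no automorphism swaps them; each part is permuted independently, giving S_4 × S_5 of order 4!·5! = 2880.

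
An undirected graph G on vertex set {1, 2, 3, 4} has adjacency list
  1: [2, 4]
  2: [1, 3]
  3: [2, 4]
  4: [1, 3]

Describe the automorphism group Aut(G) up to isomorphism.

G is 2-regular and bipartite on 2^2 = 4 vertices with girth 4; it is the hypercube graph Q_2. Aut(Q_2) consists of the signed permutations of the 2 coordinate axes: 2! permutations times 2^2 sign flips, so |Aut| = 2^2·2! = 8.

D_4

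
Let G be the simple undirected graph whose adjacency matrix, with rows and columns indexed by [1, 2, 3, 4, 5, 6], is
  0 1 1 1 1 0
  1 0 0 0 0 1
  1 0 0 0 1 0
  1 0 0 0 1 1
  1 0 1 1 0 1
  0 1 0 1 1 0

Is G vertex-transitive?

Automorphisms preserve degree, but G has vertices of degree 2 and vertices of degree 4; no automorphism maps one to the other, so G is not vertex-transitive.

No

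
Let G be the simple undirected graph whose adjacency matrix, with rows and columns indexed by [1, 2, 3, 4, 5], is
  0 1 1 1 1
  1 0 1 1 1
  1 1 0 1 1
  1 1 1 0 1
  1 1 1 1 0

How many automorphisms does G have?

120

Every vertex has degree 4, so G is the complete graph K_5. Any permutation of the 5 vertices preserves K_5, so Aut(K_5) = S_5 of order 5! = 120.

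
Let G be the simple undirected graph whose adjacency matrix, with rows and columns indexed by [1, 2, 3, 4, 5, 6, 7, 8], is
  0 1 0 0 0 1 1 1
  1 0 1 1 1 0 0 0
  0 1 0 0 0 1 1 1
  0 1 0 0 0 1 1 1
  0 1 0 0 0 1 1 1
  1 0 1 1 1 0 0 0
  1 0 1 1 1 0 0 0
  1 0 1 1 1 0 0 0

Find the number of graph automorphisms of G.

G is 4-regular and bipartite with parts {2, 6, 7, 8} and {1, 3, 4, 5} (each part is independent and every cross-pair is an edge), so G = K_{4,4}. Aut(K_{4,4}) is the wreath product S_4 ≀ Z_2: permute within each part, then optionally swap the parts; |Aut| = 2·(4!)² = 1152.

1152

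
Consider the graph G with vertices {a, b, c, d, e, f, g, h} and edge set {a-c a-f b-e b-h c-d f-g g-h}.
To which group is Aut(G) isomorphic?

The degree sequence is [2, 2, 2, 1, 1, 2, 2, 2]; the two degree-1 vertices d and e are the ends of a path, so G = P_8. The only nontrivial automorphism of a path is the end-to-end reflection, so Aut(G) ≅ Z_2.

the cyclic group of order 2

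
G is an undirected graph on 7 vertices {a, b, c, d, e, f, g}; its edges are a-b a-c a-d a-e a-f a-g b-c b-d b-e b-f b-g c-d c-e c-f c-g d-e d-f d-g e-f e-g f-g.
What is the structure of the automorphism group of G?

S_7

Every vertex has degree 6, so G is the complete graph K_7. Every bijection on the vertex set is an automorphism of K_7; hence Aut(K_7) ≅ S_7, order 5040.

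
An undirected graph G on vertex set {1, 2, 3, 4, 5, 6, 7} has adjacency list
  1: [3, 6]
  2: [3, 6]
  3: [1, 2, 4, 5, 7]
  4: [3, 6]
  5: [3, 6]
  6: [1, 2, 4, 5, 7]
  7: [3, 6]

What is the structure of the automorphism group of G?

S_2 × S_5

The vertices split by degree into {3, 6} (degree 5) and {1, 2, 4, 5, 7} (degree 2); every edge runs between the two parts, so G is the complete bipartite graph K_{2,5}. Automorphisms preserve the bipartition setwise (since the parts differ in size) and act as S_2 × S_5 within it; |Aut| = 240.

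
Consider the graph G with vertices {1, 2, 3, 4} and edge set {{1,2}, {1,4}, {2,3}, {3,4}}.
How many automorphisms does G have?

Every vertex has degree 2 and the graph is connected, so G is the 4-cycle C_4. The automorphisms of the 4-cycle are exactly the symmetries of a regular 4-gon: the dihedral group D_4, |D_4| = 8.

8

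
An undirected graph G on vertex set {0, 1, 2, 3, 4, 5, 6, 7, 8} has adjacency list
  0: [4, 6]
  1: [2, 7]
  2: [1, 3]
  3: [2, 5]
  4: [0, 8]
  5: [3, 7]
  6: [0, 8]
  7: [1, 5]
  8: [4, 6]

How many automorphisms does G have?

80

G has two connected components, {1, 2, 3, 5, 7} and {0, 4, 6, 8}; each is 2-regular, so G = C_5 ⊔ C_4. The components are non-isomorphic (different sizes), so Aut(G) = Aut(C_5) × Aut(C_4) = D_5 × D_4 of order 10·8 = 80.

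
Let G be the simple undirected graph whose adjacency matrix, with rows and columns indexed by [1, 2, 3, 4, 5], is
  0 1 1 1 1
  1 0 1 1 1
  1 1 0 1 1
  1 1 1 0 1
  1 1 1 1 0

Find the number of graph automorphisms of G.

120

All 5 vertices are pairwise adjacent: G = K_5. Any permutation of the 5 vertices preserves K_5, so Aut(K_5) = S_5 of order 5! = 120.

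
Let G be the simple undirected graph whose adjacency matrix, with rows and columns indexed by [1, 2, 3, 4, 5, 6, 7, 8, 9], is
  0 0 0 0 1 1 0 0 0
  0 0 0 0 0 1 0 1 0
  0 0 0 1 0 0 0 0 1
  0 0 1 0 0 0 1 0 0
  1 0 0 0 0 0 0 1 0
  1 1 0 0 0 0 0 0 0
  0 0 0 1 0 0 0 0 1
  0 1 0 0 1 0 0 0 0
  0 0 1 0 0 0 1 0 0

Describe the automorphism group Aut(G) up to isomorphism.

D_5 × D_4

G has two connected components, {1, 2, 5, 6, 8} and {3, 4, 7, 9}; each is 2-regular, so G = C_5 ⊔ C_4. The components are non-isomorphic (different sizes), so Aut(G) = Aut(C_5) × Aut(C_4) = D_5 × D_4 of order 10·8 = 80.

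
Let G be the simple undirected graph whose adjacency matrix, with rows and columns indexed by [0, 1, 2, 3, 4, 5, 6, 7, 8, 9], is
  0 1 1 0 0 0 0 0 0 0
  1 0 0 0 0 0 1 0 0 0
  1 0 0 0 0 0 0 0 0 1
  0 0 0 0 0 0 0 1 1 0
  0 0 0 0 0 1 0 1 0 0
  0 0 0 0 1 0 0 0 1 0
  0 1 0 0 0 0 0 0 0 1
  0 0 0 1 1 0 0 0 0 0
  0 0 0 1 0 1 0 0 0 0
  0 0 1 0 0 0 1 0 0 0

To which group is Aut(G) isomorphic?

(D_5 × D_5) ⋊ Z_2

G has two connected components, {0, 1, 2, 6, 9} and {3, 4, 5, 7, 8}; each is 2-regular, so G = C_5 ⊔ C_5. Aut of a disjoint union of two copies of C_5 is the wreath product D_5 ≀ Z_2, of order 2·10² = 200.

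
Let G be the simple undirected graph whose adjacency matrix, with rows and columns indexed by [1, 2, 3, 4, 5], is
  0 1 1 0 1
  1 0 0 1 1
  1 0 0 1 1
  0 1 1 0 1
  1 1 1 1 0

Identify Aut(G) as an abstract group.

Vertex 5 is the unique vertex of degree 4; the remaining 4 vertices each have degree 3 and induce a cycle, so G is the wheel on 5 vertices with hub 5. With the hub fixed, the remaining symmetry is that of the rim cycle C_4, giving the dihedral group D_4.

D_4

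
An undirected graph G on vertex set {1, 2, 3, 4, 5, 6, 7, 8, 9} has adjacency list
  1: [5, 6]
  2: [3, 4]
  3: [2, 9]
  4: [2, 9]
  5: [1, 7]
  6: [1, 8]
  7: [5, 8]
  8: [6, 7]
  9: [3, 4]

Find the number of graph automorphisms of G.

G has two connected components, {1, 5, 6, 7, 8} and {2, 3, 4, 9}; each is 2-regular, so G = C_5 ⊔ C_4. No automorphism exchanges components of different sizes, hence Aut(G) is the direct product D_5 × D_4, order 80.

80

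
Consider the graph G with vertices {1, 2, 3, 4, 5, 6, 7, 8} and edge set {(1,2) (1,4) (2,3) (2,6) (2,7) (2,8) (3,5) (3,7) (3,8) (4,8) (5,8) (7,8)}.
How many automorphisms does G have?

1

The degree sequence is [2, 5, 4, 2, 2, 1, 3, 5]. Checking the degree-preserving permutations of the vertex set shows that none except the identity preserves every edge, so Aut(G) is trivial.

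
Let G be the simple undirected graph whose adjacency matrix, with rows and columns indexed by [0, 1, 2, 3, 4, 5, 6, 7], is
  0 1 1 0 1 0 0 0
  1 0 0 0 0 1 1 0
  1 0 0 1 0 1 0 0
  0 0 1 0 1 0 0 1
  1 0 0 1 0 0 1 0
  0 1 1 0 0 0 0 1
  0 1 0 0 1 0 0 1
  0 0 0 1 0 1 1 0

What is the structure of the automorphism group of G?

G is 3-regular and bipartite on 2^3 = 8 vertices with girth 4; it is the hypercube graph Q_3. The symmetry group of the 3-cube is the hyperoctahedral group B_3 = Z_2 ≀ S_3, of order 2^3·3! = 48.

Z_2^3 ⋊ S_3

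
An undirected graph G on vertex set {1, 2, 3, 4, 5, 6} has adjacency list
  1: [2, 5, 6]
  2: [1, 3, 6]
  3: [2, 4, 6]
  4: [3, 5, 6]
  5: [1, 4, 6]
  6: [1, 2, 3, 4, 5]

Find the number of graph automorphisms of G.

Vertex 6 is the unique vertex of degree 5; the remaining 5 vertices each have degree 3 and induce a cycle, so G is the wheel on 6 vertices with hub 6. With the hub fixed, the remaining symmetry is that of the rim cycle C_5, giving the dihedral group D_5.

10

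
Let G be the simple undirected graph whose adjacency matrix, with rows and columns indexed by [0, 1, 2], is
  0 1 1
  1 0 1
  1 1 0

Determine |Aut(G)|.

6

Every vertex has degree 2, so G is the complete graph K_3. Every bijection on the vertex set is an automorphism of K_3; hence Aut(K_3) ≅ S_3, order 6.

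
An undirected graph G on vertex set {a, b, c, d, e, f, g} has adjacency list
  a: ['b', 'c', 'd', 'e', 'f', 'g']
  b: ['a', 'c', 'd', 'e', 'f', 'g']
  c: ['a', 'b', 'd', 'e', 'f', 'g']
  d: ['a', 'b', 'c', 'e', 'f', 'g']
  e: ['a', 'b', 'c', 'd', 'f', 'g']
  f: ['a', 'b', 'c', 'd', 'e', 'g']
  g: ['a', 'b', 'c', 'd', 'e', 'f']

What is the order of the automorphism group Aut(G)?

All 7 vertices are pairwise adjacent: G = K_7. Any permutation of the 7 vertices preserves K_7, so Aut(K_7) = S_7 of order 7! = 5040.

5040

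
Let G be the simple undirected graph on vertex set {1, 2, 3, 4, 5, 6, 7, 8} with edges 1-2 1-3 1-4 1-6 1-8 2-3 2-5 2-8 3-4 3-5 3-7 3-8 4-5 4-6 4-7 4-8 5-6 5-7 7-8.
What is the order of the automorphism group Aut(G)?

1

Degrees alone do not determine every vertex (e.g. 1 and 5 both have degree 5), but their neighbour-degree multisets differ: N(1) has degrees [3, 4, 5, 6, 6] while N(5) has degrees [3, 4, 4, 6, 6]. Repeating this refinement separates all vertices, so the only automorphism is the identity.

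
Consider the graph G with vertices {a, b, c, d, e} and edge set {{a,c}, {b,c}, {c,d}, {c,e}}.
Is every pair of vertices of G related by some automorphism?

Vertex c is the only vertex of degree 4, so every automorphism fixes it; G is not vertex-transitive.

No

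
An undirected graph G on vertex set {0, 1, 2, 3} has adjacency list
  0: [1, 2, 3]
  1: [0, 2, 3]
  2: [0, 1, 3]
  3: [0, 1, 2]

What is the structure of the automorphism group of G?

All 4 vertices are pairwise adjacent: G = K_4. Any permutation of the 4 vertices preserves K_4, so Aut(K_4) = S_4 of order 4! = 24.

S_4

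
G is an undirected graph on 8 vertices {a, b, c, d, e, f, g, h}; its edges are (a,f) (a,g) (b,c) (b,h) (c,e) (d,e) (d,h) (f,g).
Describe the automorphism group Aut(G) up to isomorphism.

G has two connected components, {b, c, d, e, h} and {a, f, g}; each is 2-regular, so G = C_5 ⊔ C_3. No automorphism exchanges components of different sizes, hence Aut(G) is the direct product D_5 × D_3, order 60.

D_5 × D_3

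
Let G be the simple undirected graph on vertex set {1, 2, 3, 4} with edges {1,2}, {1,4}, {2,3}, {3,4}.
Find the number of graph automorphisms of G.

G is 2-regular and bipartite on 2^2 = 4 vertices with girth 4; it is the hypercube graph Q_2. The symmetry group of the 2-cube is the hyperoctahedral group B_2 = Z_2 ≀ S_2, of order 2^2·2! = 8.

8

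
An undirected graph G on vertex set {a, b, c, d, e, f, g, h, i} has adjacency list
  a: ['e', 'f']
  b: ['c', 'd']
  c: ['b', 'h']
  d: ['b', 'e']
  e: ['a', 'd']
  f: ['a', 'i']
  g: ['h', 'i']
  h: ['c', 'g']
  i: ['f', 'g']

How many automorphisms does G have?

Every vertex has degree 2 and the graph is connected, so G is the 9-cycle C_9. The automorphisms of the 9-cycle are exactly the symmetries of a regular 9-gon: the dihedral group D_9, |D_9| = 18.

18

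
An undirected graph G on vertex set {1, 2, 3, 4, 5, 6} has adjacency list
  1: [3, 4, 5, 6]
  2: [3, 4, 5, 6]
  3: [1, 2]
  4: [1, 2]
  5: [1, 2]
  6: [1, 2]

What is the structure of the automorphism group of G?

S_2 × S_4

The vertices split by degree into {1, 2} (degree 4) and {3, 4, 5, 6} (degree 2); every edge runs between the two parts, so G is the complete bipartite graph K_{2,4}. Automorphisms preserve the bipartition setwise (since the parts differ in size) and act as S_2 × S_4 within it; |Aut| = 48.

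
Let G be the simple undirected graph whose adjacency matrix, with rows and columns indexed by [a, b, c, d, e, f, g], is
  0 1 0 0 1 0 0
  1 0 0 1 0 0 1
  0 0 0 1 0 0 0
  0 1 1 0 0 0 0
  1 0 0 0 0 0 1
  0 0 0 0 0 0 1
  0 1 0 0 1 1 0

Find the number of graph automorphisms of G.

1

The degree sequence is [2, 3, 1, 2, 2, 1, 3]. Checking the degree-preserving permutations of the vertex set shows that none except the identity preserves every edge, so Aut(G) is trivial.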